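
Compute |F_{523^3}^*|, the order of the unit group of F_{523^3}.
|F_{523^3}^*| = 143055666

F_{523^3} has 523^3 = 143055667 elements; its multiplicative group consists of all nonzero elements, so |F_{523^3}^*| = 143055667 - 1 = 143055666. (It is cyclic since any finite subgroup of the multiplicative group of a field is cyclic.)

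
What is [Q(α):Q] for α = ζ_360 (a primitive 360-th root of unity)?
[Q(α):Q] = 96

The minimal polynomial of ζ_360 over Q is the 360-th cyclotomic polynomial Φ_360(x), which is irreducible over Q and has degree φ(360) = 96. Hence [Q(α):Q] = φ(360) = 96.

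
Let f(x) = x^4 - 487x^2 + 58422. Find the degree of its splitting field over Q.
[K : Q] = 4

Solving the quadratic in x^2: x^2 = (487 ± √(487^2 - 4·58422))/2 = (487 ± √3481)/2 = (487 ± 59)/2, giving x^2 = 273 or x^2 = 214. So f(x) = (x^2 - 273)(x^2 - 214) and the roots of f are ±√273, ±√214. Hence the splitting field is K = Q(√273, √214). Since 273 and 214 are distinct squarefree integers > 1, their product 58422 is not a perfect square, so √214 ∉ Q(√273). By the tower law [K:Q] = [Q(√273,√214):Q(√273)] · [Q(√273):Q] = 2 · 2 = 4.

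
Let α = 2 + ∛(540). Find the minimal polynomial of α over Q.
m_α(x) = x^3 - 6x^2 + 12x - 548

Set β = α - 2 = ∛(540), so β^3 = 540. Then (α - 2)^3 - 540 = 0, i.e. α is a root of g(x) = (x - 2)^3 - 540 = x^3 - 6x^2 + 12x - 548. Since g(x) = h(x - 2) where h(x) = x^3 - 540, and h is irreducible over Q (because 540 is not a perfect cube, so h has no rational root, and a monic cubic with no rational root is irreducible), g is also irreducible (irreducibility is preserved under the substitution x → x - 2). Hence m_α(x) = x^3 - 6x^2 + 12x - 548.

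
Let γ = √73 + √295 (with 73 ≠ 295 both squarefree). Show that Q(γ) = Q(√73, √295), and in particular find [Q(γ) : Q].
[Q(γ) : Q] = 4 (equivalently, Q(γ) = Q(√73, √295))

Obviously Q(γ) ⊆ Q(√73, √295), and [Q(√73, √295):Q] = 4 (since 73, 295 are distinct squarefree integers > 1 with 21535 not a perfect square). To show equality we compute the minimal polynomial of γ. From γ = √73 + √295: γ^2 = 73 + 2√(21535) + 295 = 368 + 2√(21535), so γ^2 - 368 = 2√(21535); squaring, (γ^2 - 368)^2 = 4·21535, i.e. γ^4 - 736γ^2 + 135424 - 86140 = 0, i.e. γ^4 - 736γ^2 + 49284 = 0. So γ is a root of x^4 - 736x^2 + 49284. This polynomial is irreducible over Q: it has no rational root (each ±√73 ± √295 is irrational), and any factorization into two quadratics over Q would force √(21535) ∈ Q (pairing opposite roots) or √73, √295 ∈ Q (other pairings), all impossible. Hence [Q(γ):Q] = 4 = [Q(√73, √295):Q], so Q(γ) = Q(√73, √295).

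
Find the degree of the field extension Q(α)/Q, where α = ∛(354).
[Q(α):Q] = 3

The minimal polynomial of α is x^3 - 354, irreducible over Q since 354 is not a perfect cube (so x^3 - 354 has no rational root). Hence [Q(α):Q] = deg(m_α) = 3.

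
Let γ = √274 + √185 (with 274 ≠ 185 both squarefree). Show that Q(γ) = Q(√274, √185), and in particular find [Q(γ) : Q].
[Q(γ) : Q] = 4 (equivalently, Q(γ) = Q(√274, √185))

Obviously Q(γ) ⊆ Q(√274, √185), and [Q(√274, √185):Q] = 4 (since 274, 185 are distinct squarefree integers > 1 with 50690 not a perfect square). To show equality we compute the minimal polynomial of γ. From γ = √274 + √185: γ^2 = 274 + 2√(50690) + 185 = 459 + 2√(50690), so γ^2 - 459 = 2√(50690); squaring, (γ^2 - 459)^2 = 4·50690, i.e. γ^4 - 918γ^2 + 210681 - 202760 = 0, i.e. γ^4 - 918γ^2 + 7921 = 0. So γ is a root of x^4 - 918x^2 + 7921. This polynomial is irreducible over Q: it has no rational root (each ±√274 ± √185 is irrational), and any factorization into two quadratics over Q would force √(50690) ∈ Q (pairing opposite roots) or √274, √185 ∈ Q (other pairings), all impossible. Hence [Q(γ):Q] = 4 = [Q(√274, √185):Q], so Q(γ) = Q(√274, √185).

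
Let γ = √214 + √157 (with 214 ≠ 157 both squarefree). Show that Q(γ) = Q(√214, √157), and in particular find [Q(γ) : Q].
[Q(γ) : Q] = 4 (equivalently, Q(γ) = Q(√214, √157))

Obviously Q(γ) ⊆ Q(√214, √157), and [Q(√214, √157):Q] = 4 (since 214, 157 are distinct squarefree integers > 1 with 33598 not a perfect square). To show equality we compute the minimal polynomial of γ. From γ = √214 + √157: γ^2 = 214 + 2√(33598) + 157 = 371 + 2√(33598), so γ^2 - 371 = 2√(33598); squaring, (γ^2 - 371)^2 = 4·33598, i.e. γ^4 - 742γ^2 + 137641 - 134392 = 0, i.e. γ^4 - 742γ^2 + 3249 = 0. So γ is a root of x^4 - 742x^2 + 3249. This polynomial is irreducible over Q: it has no rational root (each ±√214 ± √157 is irrational), and any factorization into two quadratics over Q would force √(33598) ∈ Q (pairing opposite roots) or √214, √157 ∈ Q (other pairings), all impossible. Hence [Q(γ):Q] = 4 = [Q(√214, √157):Q], so Q(γ) = Q(√214, √157).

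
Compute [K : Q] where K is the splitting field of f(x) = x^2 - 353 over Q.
[K : Q] = 2

f(x) = x^2 - 353 factors as (x - √353)(x + √353). The splitting field is K = Q(√353). Since 353 is squarefree and > 1, it is not a perfect square, so x^2 - 353 is irreducible over Q and [Q(√353) : Q] = 2. Hence [K : Q] = 2.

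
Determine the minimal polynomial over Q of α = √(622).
m_α(x) = x^2 - 622

α satisfies α^2 - 622 = 0, so x^2 - 622 annihilates α. Since d = 622 is squarefree and ≠ 1, it is not a perfect square in Q, so x^2 - 622 has no rational root and is therefore irreducible over Q (a degree-2 polynomial over a field is irreducible iff it has no root). Hence m_α(x) = x^2 - 622.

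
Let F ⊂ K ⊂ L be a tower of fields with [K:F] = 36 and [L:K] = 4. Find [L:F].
[L:F] = 144

The tower law says that for any tower of field extensions F ⊂ K ⊂ L with finite degrees, [L:F] = [L:K] · [K:F]. Here this gives [L:F] = 4 · 36 = 144.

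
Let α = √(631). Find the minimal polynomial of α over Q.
m_α(x) = x^2 - 631

α satisfies α^2 - 631 = 0, so x^2 - 631 annihilates α. Since d = 631 is squarefree and ≠ 1, it is not a perfect square in Q, so x^2 - 631 has no rational root and is therefore irreducible over Q (a degree-2 polynomial over a field is irreducible iff it has no root). Hence m_α(x) = x^2 - 631.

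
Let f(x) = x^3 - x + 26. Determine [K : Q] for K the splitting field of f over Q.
[K : Q] = 6

By the rational root test, any rational root of the monic integer polynomial f(x) = x^3 - x + 26 must be an integer dividing the constant term 26, i.e. one of ±{1, 2, 13, 26}. Evaluating: f(1) = 26, f(-1) = 26, f(2) = 32, f(-2) = 20, f(13) = 2210, f(-13) = -2158, f(26) = 17576, f(-26) = -17524; none is 0, so f has no rational root and is therefore irreducible over Q (a cubic with no linear factor over a field is irreducible). For an irreducible cubic, the Galois group is A_3 or S_3 according as the discriminant disc(f) = -4a^3 - 27b^2 = -4·(-1)^3 - 27·(26)^2 = -18248 is or is not a square in Q. Here disc(f) = -18248 is not a perfect square in Q, so the Galois group of f over Q is not contained in A_3 and must be all of S_3. The splitting field has degree |S_3| = 6 over Q, so [K : Q] = 6.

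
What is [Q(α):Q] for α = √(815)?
[Q(α):Q] = 2

[Q(α):Q] equals the degree of the minimal polynomial of α. Here α^2 = 815 and x^2 - 815 is irreducible (d = 815 is squarefree, ≠ 1, hence not a square), so deg(m_α) = 2. Thus [Q(α):Q] = 2.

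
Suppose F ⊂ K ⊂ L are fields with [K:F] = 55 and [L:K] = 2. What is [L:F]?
[L:F] = 110

The tower law says that for any tower of field extensions F ⊂ K ⊂ L with finite degrees, [L:F] = [L:K] · [K:F]. Here this gives [L:F] = 2 · 55 = 110.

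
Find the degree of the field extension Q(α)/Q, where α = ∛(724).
[Q(α):Q] = 3

The minimal polynomial of α is x^3 - 724, irreducible over Q since 724 is not a perfect cube (so x^3 - 724 has no rational root). Hence [Q(α):Q] = deg(m_α) = 3.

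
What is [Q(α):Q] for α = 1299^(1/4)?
[Q(α):Q] = 4

α is a root of x^4 - 1299. By Eisenstein's criterion at the prime p = 3 (which divides the constant term 1299 but p^2 = 9 does not, since 1299 is squarefree), x^4 - 1299 is irreducible over Q. Hence [Q(α):Q] = 4.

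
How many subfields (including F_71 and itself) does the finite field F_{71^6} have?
F_{71^6} has 4 subfields

The subfields of F_{p^n} are exactly the fields F_{p^d} for d | n (each is the fixed field of the unique index-d subgroup of Gal(F_{p^n}/F_p) ≅ Z/nZ). The divisors of n = 6 are {1, 2, 3, 6}, giving 4 subfields: F_{71^1}, F_{71^2}, F_{71^3}, F_{71^6}.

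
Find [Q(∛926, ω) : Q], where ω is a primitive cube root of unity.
[Q(∛926, ω) : Q] = 6

[Q(∛926):Q] = 3 (min poly x^3 - 926, irreducible since 926 is not a perfect cube). [Q(ω):Q] = 2 (min poly x^2 + x + 1). Since Q(∛926) ⊂ R and ω ∉ R, we have ω ∉ Q(∛926), so x^2 + x + 1 remains irreducible over Q(∛926) and [Q(∛926, ω) : Q(∛926)] = 2. By the tower law, [Q(∛926, ω) : Q] = 3 · 2 = 6. (In fact Q(∛926, ω) is the splitting field of x^3 - 926 over Q.)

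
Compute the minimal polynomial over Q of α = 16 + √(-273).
m_α(x) = x^2 - 32x + 529

From α - 16 = √(-273), squaring gives (α - 16)^2 = -273, i.e. α^2 - 32α + 256 = -273, so α^2 - 32α + 529 = 0. The discriminant of x^2 - 32x + 529 is (-32)^2 - 4·(529) = 1024 - 2116 = -1092, and 4·(-273) is not a perfect square in Q since -273 is squarefree and ≠ 1. Hence x^2 - 32x + 529 is irreducible over Q and is the minimal polynomial of α.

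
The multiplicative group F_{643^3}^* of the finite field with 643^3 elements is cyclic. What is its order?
|F_{643^3}^*| = 265847706

F_{643^3} has 643^3 = 265847707 elements; its multiplicative group consists of all nonzero elements, so |F_{643^3}^*| = 265847707 - 1 = 265847706. (It is cyclic since any finite subgroup of the multiplicative group of a field is cyclic.)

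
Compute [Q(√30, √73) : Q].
[Q(√30, √73) : Q] = 4

[Q(√30):Q] = 2 (min poly x^2 - 30, irreducible since 30 is squarefree > 1). For the top step, suppose √73 ∈ Q(√30), say √73 = c + d√30 with c, d ∈ Q. Squaring: 73 = c^2 + 30d^2 + 2cd√30. Since √30 ∉ Q this forces 2cd = 0. If d = 0 then √73 = c ∈ Q, contradicting 73 squarefree > 1. If c = 0 then 73 = 30d^2, so 30·73 = (30d)^2 is a perfect square in Q — but 30·73 = 2190 is not a perfect square (since 30 and 73 are distinct squarefree integers). Contradiction. Hence √73 ∉ Q(√30), so x^2 - 73 stays irreducible over Q(√30) and [Q(√30, √73) : Q(√30)] = 2. By the tower law, [Q(√30, √73) : Q] = 2 · 2 = 4.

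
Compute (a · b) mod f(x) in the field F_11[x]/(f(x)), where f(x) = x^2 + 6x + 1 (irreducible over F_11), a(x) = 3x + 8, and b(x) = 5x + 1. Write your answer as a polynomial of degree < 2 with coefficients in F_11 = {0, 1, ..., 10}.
a · b ≡ 8x + 4 (mod f(x))

Multiply in F_11[x]: a(x)·b(x) = (3x + 8)·(5x + 1) = 4x^2 + 10x + 8. This has degree ≥ 2, so divide by f(x) over F_11: 4x^2 + 10x + 8 = (4)·(x^2 + 6x + 1) + (8x + 4). Hence a·b ≡ 8x + 4 (mod f). (F_11[x]/(f) is a field with 11^2 = 121 elements since f is irreducible of degree 2.)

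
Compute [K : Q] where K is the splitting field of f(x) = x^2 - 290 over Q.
[K : Q] = 2

f(x) = x^2 - 290 factors as (x - √290)(x + √290). The splitting field is K = Q(√290). Since 290 is squarefree and > 1, it is not a perfect square, so x^2 - 290 is irreducible over Q and [Q(√290) : Q] = 2. Hence [K : Q] = 2.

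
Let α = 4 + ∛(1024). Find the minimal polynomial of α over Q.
m_α(x) = x^3 - 12x^2 + 48x - 1088

Set β = α - 4 = ∛(1024), so β^3 = 1024. Then (α - 4)^3 - 1024 = 0, i.e. α is a root of g(x) = (x - 4)^3 - 1024 = x^3 - 12x^2 + 48x - 1088. Since g(x) = h(x - 4) where h(x) = x^3 - 1024, and h is irreducible over Q (because 1024 is not a perfect cube, so h has no rational root, and a monic cubic with no rational root is irreducible), g is also irreducible (irreducibility is preserved under the substitution x → x - 4). Hence m_α(x) = x^3 - 12x^2 + 48x - 1088.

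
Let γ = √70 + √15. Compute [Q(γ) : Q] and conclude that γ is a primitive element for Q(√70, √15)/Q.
[Q(γ) : Q] = 4 (equivalently, Q(γ) = Q(√70, √15))

Obviously Q(γ) ⊆ Q(√70, √15), and [Q(√70, √15):Q] = 4 (since 70, 15 are distinct squarefree integers > 1 with 1050 not a perfect square). To show equality we compute the minimal polynomial of γ. From γ = √70 + √15: γ^2 = 70 + 2√(1050) + 15 = 85 + 2√(1050), so γ^2 - 85 = 2√(1050); squaring, (γ^2 - 85)^2 = 4·1050, i.e. γ^4 - 170γ^2 + 7225 - 4200 = 0, i.e. γ^4 - 170γ^2 + 3025 = 0. So γ is a root of x^4 - 170x^2 + 3025. This polynomial is irreducible over Q: it has no rational root (each ±√70 ± √15 is irrational), and any factorization into two quadratics over Q would force √(1050) ∈ Q (pairing opposite roots) or √70, √15 ∈ Q (other pairings), all impossible. Hence [Q(γ):Q] = 4 = [Q(√70, √15):Q], so Q(γ) = Q(√70, √15).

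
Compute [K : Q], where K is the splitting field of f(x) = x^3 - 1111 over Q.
[K : Q] = 6

The roots of x^3 - 1111 are ∛1111, ω∛1111, ω^2∛1111 where ω = e^(2πi/3) is a primitive cube root of unity, so K = Q(∛1111, ω). Now [Q(∛1111):Q] = 3 (since 1111 is not a perfect cube, x^3 - 1111 is irreducible) and [Q(ω):Q] = 2. Both 2 and 3 divide [K:Q], and [K:Q] ≤ 3·2 = 6, so [K:Q] = 6. (Equivalently: Q(∛1111) ⊂ R but ω ∉ R, so [K : Q(∛1111)] = 2.)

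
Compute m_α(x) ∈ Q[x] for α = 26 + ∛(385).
m_α(x) = x^3 - 78x^2 + 2028x - 17961

Set β = α - 26 = ∛(385), so β^3 = 385. Then (α - 26)^3 - 385 = 0, i.e. α is a root of g(x) = (x - 26)^3 - 385 = x^3 - 78x^2 + 2028x - 17961. Since g(x) = h(x - 26) where h(x) = x^3 - 385, and h is irreducible over Q (because 385 is not a perfect cube, so h has no rational root, and a monic cubic with no rational root is irreducible), g is also irreducible (irreducibility is preserved under the substitution x → x - 26). Hence m_α(x) = x^3 - 78x^2 + 2028x - 17961.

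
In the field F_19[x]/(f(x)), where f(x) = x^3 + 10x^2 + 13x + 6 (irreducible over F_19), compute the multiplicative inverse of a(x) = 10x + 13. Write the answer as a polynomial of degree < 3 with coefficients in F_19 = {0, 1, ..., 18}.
a(x)^(-1) ≡ 11x^2 + 14x + 7 (mod f(x))

Since f is irreducible over F_19, F_19[x]/(f) is a field and a(x) ≠ 0 has an inverse. Apply the extended Euclidean algorithm to f(x) and a(x) in F_19[x]: f(x) = (2x^2 + 6x + 3)·a(x) + (5). The last nonzero remainder is the constant 5 = gcd(f, a) in F_19. Back-substituting through the division chain expresses 5 = s(x)·a(x) + t(x)·f(x) with s(x) ≡ 17x^2 + 13x + 16 (mod f), so (17x^2 + 13x + 16)·a(x) ≡ 5 (mod f). Multiplying by 5^(-1) ≡ 4 in F_19 gives a(x)^(-1) ≡ 4·(17x^2 + 13x + 16) ≡ 11x^2 + 14x + 7 (mod f). Check: (10x + 13)·(11x^2 + 14x + 7) = 15x^3 + 17x^2 + 5x + 15 ≡ 1 (mod x^3 + 10x^2 + 13x + 6).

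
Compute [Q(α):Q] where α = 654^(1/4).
[Q(α):Q] = 4

α is a root of x^4 - 654. By Eisenstein's criterion at the prime p = 2 (which divides the constant term 654 but p^2 = 4 does not, since 654 is squarefree), x^4 - 654 is irreducible over Q. Hence [Q(α):Q] = 4.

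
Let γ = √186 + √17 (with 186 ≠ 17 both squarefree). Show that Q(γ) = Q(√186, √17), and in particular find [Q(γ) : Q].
[Q(γ) : Q] = 4 (equivalently, Q(γ) = Q(√186, √17))

Obviously Q(γ) ⊆ Q(√186, √17), and [Q(√186, √17):Q] = 4 (since 186, 17 are distinct squarefree integers > 1 with 3162 not a perfect square). To show equality we compute the minimal polynomial of γ. From γ = √186 + √17: γ^2 = 186 + 2√(3162) + 17 = 203 + 2√(3162), so γ^2 - 203 = 2√(3162); squaring, (γ^2 - 203)^2 = 4·3162, i.e. γ^4 - 406γ^2 + 41209 - 12648 = 0, i.e. γ^4 - 406γ^2 + 28561 = 0. So γ is a root of x^4 - 406x^2 + 28561. This polynomial is irreducible over Q: it has no rational root (each ±√186 ± √17 is irrational), and any factorization into two quadratics over Q would force √(3162) ∈ Q (pairing opposite roots) or √186, √17 ∈ Q (other pairings), all impossible. Hence [Q(γ):Q] = 4 = [Q(√186, √17):Q], so Q(γ) = Q(√186, √17).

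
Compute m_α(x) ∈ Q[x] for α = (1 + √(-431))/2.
m_α(x) = x^2 - x + 108

From 2α - 1 = √(-431), squaring gives (2α - 1)^2 = -431, i.e. 4α^2 - 4α + 1 = -431, so α^2 - α + (1 + 431)/4 = 0. Since -431 ≡ 1 (mod 4), (1 + 431)/4 = 108 ∈ Z. The polynomial x^2 - x + 108 has discriminant 1 - 4·(108) = -431, which is not a perfect square in Q (d = -431 is squarefree and ≠ 1), so x^2 - x + 108 is irreducible over Q. It is the minimal polynomial of α.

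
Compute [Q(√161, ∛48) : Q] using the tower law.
[Q(√161, ∛48) : Q] = 6

Let L = Q(√161, ∛48). Since Q(√161) ⊂ L and [Q(√161):Q] = 2, the tower law gives 2 | [L:Q]. Likewise Q(∛48) ⊂ L with [Q(∛48):Q] = 3 (because 48 is not a perfect cube), so 3 | [L:Q]. As gcd(2,3) = 1, [L:Q] is divisible by 6. Conversely L is generated over Q by √161 and ∛48, so [L:Q] ≤ 2·3 = 6. Therefore [Q(√161, ∛48) : Q] = 6.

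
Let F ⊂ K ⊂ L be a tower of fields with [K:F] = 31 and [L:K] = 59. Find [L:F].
[L:F] = 1829

The tower law says that for any tower of field extensions F ⊂ K ⊂ L with finite degrees, [L:F] = [L:K] · [K:F]. Here this gives [L:F] = 59 · 31 = 1829.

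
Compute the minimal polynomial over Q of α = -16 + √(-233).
m_α(x) = x^2 + 32x + 489

From α + 16 = √(-233), squaring gives (α + 16)^2 = -233, i.e. α^2 + 32α + 256 = -233, so α^2 + 32α + 489 = 0. The discriminant of x^2 + 32x + 489 is (32)^2 - 4·(489) = 1024 - 1956 = -932, and 4·(-233) is not a perfect square in Q since -233 is squarefree and ≠ 1. Hence x^2 + 32x + 489 is irreducible over Q and is the minimal polynomial of α.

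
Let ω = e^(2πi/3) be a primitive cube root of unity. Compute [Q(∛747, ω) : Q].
[Q(∛747, ω) : Q] = 6

[Q(∛747):Q] = 3 (min poly x^3 - 747, irreducible since 747 is not a perfect cube). [Q(ω):Q] = 2 (min poly x^2 + x + 1). Since Q(∛747) ⊂ R and ω ∉ R, we have ω ∉ Q(∛747), so x^2 + x + 1 remains irreducible over Q(∛747) and [Q(∛747, ω) : Q(∛747)] = 2. By the tower law, [Q(∛747, ω) : Q] = 3 · 2 = 6. (In fact Q(∛747, ω) is the splitting field of x^3 - 747 over Q.)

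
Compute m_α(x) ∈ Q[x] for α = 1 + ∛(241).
m_α(x) = x^3 - 3x^2 + 3x - 242

Set β = α - 1 = ∛(241), so β^3 = 241. Then (α - 1)^3 - 241 = 0, i.e. α is a root of g(x) = (x - 1)^3 - 241 = x^3 - 3x^2 + 3x - 242. Since g(x) = h(x - 1) where h(x) = x^3 - 241, and h is irreducible over Q (because 241 is not a perfect cube, so h has no rational root, and a monic cubic with no rational root is irreducible), g is also irreducible (irreducibility is preserved under the substitution x → x - 1). Hence m_α(x) = x^3 - 3x^2 + 3x - 242.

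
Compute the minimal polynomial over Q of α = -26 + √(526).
m_α(x) = x^2 + 52x + 150

From α + 26 = √(526), squaring gives (α + 26)^2 = 526, i.e. α^2 + 52α + 676 = 526, so α^2 + 52α + 150 = 0. The discriminant of x^2 + 52x + 150 is (52)^2 - 4·(150) = 2704 - 600 = 2104, and 4·(526) is not a perfect square in Q since 526 is squarefree and ≠ 1. Hence x^2 + 52x + 150 is irreducible over Q and is the minimal polynomial of α.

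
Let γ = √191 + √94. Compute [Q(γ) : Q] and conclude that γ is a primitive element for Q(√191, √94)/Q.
[Q(γ) : Q] = 4 (equivalently, Q(γ) = Q(√191, √94))

Obviously Q(γ) ⊆ Q(√191, √94), and [Q(√191, √94):Q] = 4 (since 191, 94 are distinct squarefree integers > 1 with 17954 not a perfect square). To show equality we compute the minimal polynomial of γ. From γ = √191 + √94: γ^2 = 191 + 2√(17954) + 94 = 285 + 2√(17954), so γ^2 - 285 = 2√(17954); squaring, (γ^2 - 285)^2 = 4·17954, i.e. γ^4 - 570γ^2 + 81225 - 71816 = 0, i.e. γ^4 - 570γ^2 + 9409 = 0. So γ is a root of x^4 - 570x^2 + 9409. This polynomial is irreducible over Q: it has no rational root (each ±√191 ± √94 is irrational), and any factorization into two quadratics over Q would force √(17954) ∈ Q (pairing opposite roots) or √191, √94 ∈ Q (other pairings), all impossible. Hence [Q(γ):Q] = 4 = [Q(√191, √94):Q], so Q(γ) = Q(√191, √94).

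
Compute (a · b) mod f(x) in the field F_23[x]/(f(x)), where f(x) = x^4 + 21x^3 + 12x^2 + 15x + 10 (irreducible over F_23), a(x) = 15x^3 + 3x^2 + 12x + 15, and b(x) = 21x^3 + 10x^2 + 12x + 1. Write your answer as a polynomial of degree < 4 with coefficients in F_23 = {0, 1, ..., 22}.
a · b ≡ 22x^3 + 15x^2 + 4x + 5 (mod f(x))

Multiply in F_23[x]: a(x)·b(x) = (15x^3 + 3x^2 + 12x + 15)·(21x^3 + 10x^2 + 12x + 1) = 16x^6 + 6x^5 + 2x^4 + 3x^3 + 21x^2 + 8x + 15. This has degree ≥ 4, so divide by f(x) over F_23: 16x^6 + 6x^5 + 2x^4 + 3x^3 + 21x^2 + 8x + 15 = (16x^2 + 15x + 1)·(x^4 + 21x^3 + 12x^2 + 15x + 10) + (22x^3 + 15x^2 + 4x + 5). Hence a·b ≡ 22x^3 + 15x^2 + 4x + 5 (mod f). (F_23[x]/(f) is a field with 23^4 = 279841 elements since f is irreducible of degree 4.)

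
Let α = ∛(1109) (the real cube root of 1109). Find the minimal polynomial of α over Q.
m_α(x) = x^3 - 1109

α satisfies α^3 = 1109, so x^3 - 1109 annihilates α. By the rational root test, a rational root p/q (in lowest terms) of x^3 - 1109 would satisfy p^3 = 1109 q^3, forcing q = 1 and p^3 = 1109; but 1109 is not a perfect cube, contradiction. A monic cubic over Q with no rational root is irreducible (any nontrivial factorization would include a linear factor). Hence x^3 - 1109 is the minimal polynomial of α, and in particular [Q(α):Q] = 3.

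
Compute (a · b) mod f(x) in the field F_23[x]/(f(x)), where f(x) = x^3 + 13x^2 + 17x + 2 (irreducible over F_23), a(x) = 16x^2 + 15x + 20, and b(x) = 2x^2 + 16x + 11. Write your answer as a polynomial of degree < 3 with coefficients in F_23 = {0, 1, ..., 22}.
a · b ≡ 15x^2 + 9x + 20 (mod f(x))

Multiply in F_23[x]: a(x)·b(x) = (16x^2 + 15x + 20)·(2x^2 + 16x + 11) = 9x^4 + 10x^3 + 19x^2 + 2x + 13. This has degree ≥ 3, so divide by f(x) over F_23: 9x^4 + 10x^3 + 19x^2 + 2x + 13 = (9x + 8)·(x^3 + 13x^2 + 17x + 2) + (15x^2 + 9x + 20). Hence a·b ≡ 15x^2 + 9x + 20 (mod f). (F_23[x]/(f) is a field with 23^3 = 12167 elements since f is irreducible of degree 3.)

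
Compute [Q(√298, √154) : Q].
[Q(√298, √154) : Q] = 4

[Q(√298):Q] = 2 (min poly x^2 - 298, irreducible since 298 is squarefree > 1). For the top step, suppose √154 ∈ Q(√298), say √154 = c + d√298 with c, d ∈ Q. Squaring: 154 = c^2 + 298d^2 + 2cd√298. Since √298 ∉ Q this forces 2cd = 0. If d = 0 then √154 = c ∈ Q, contradicting 154 squarefree > 1. If c = 0 then 154 = 298d^2, so 298·154 = (298d)^2 is a perfect square in Q — but 298·154 = 45892 is not a perfect square (since 298 and 154 are distinct squarefree integers). Contradiction. Hence √154 ∉ Q(√298), so x^2 - 154 stays irreducible over Q(√298) and [Q(√298, √154) : Q(√298)] = 2. By the tower law, [Q(√298, √154) : Q] = 2 · 2 = 4.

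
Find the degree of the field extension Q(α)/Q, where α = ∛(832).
[Q(α):Q] = 3

The minimal polynomial of α is x^3 - 832, irreducible over Q since 832 is not a perfect cube (so x^3 - 832 has no rational root). Hence [Q(α):Q] = deg(m_α) = 3.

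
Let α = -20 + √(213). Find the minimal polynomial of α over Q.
m_α(x) = x^2 + 40x + 187

From α + 20 = √(213), squaring gives (α + 20)^2 = 213, i.e. α^2 + 40α + 400 = 213, so α^2 + 40α + 187 = 0. The discriminant of x^2 + 40x + 187 is (40)^2 - 4·(187) = 1600 - 748 = 852, and 4·(213) is not a perfect square in Q since 213 is squarefree and ≠ 1. Hence x^2 + 40x + 187 is irreducible over Q and is the minimal polynomial of α.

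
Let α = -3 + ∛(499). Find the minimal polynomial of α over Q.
m_α(x) = x^3 + 9x^2 + 27x - 472

Set β = α + 3 = ∛(499), so β^3 = 499. Then (α + 3)^3 - 499 = 0, i.e. α is a root of g(x) = (x + 3)^3 - 499 = x^3 + 9x^2 + 27x - 472. Since g(x) = h(x + 3) where h(x) = x^3 - 499, and h is irreducible over Q (because 499 is not a perfect cube, so h has no rational root, and a monic cubic with no rational root is irreducible), g is also irreducible (irreducibility is preserved under the substitution x → x + 3). Hence m_α(x) = x^3 + 9x^2 + 27x - 472.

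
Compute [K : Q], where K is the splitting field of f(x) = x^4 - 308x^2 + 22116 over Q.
[K : Q] = 4

Solving the quadratic in x^2: x^2 = (308 ± √(308^2 - 4·22116))/2 = (308 ± √6400)/2 = (308 ± 80)/2, giving x^2 = 114 or x^2 = 194. So f(x) = (x^2 - 114)(x^2 - 194) and the roots of f are ±√114, ±√194. Hence the splitting field is K = Q(√114, √194). Since 114 and 194 are distinct squarefree integers > 1, their product 22116 is not a perfect square, so √194 ∉ Q(√114). By the tower law [K:Q] = [Q(√114,√194):Q(√114)] · [Q(√114):Q] = 2 · 2 = 4.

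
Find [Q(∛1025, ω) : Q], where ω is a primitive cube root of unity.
[Q(∛1025, ω) : Q] = 6

[Q(∛1025):Q] = 3 (min poly x^3 - 1025, irreducible since 1025 is not a perfect cube). [Q(ω):Q] = 2 (min poly x^2 + x + 1). Since Q(∛1025) ⊂ R and ω ∉ R, we have ω ∉ Q(∛1025), so x^2 + x + 1 remains irreducible over Q(∛1025) and [Q(∛1025, ω) : Q(∛1025)] = 2. By the tower law, [Q(∛1025, ω) : Q] = 3 · 2 = 6. (In fact Q(∛1025, ω) is the splitting field of x^3 - 1025 over Q.)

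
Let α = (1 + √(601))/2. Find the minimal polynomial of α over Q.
m_α(x) = x^2 - x - 150

From 2α - 1 = √(601), squaring gives (2α - 1)^2 = 601, i.e. 4α^2 - 4α + 1 = 601, so α^2 - α + (1 - 601)/4 = 0. Since 601 ≡ 1 (mod 4), (1 - 601)/4 = -150 ∈ Z. The polynomial x^2 - x - 150 has discriminant 1 - 4·(-150) = 601, which is not a perfect square in Q (d = 601 is squarefree and ≠ 1), so x^2 - x - 150 is irreducible over Q. It is the minimal polynomial of α.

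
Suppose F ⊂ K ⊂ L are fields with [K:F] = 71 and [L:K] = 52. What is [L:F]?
[L:F] = 3692

The tower law says that for any tower of field extensions F ⊂ K ⊂ L with finite degrees, [L:F] = [L:K] · [K:F]. Here this gives [L:F] = 52 · 71 = 3692.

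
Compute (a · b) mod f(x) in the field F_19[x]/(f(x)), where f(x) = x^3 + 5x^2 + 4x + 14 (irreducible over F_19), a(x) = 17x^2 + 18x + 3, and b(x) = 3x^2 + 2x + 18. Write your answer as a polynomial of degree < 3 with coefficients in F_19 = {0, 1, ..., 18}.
a · b ≡ 13x^2 + 18x + 17 (mod f(x))

Multiply in F_19[x]: a(x)·b(x) = (17x^2 + 18x + 3)·(3x^2 + 2x + 18) = 13x^4 + 12x^3 + 9x^2 + 7x + 16. This has degree ≥ 3, so divide by f(x) over F_19: 13x^4 + 12x^3 + 9x^2 + 7x + 16 = (13x + 4)·(x^3 + 5x^2 + 4x + 14) + (13x^2 + 18x + 17). Hence a·b ≡ 13x^2 + 18x + 17 (mod f). (F_19[x]/(f) is a field with 19^3 = 6859 elements since f is irreducible of degree 3.)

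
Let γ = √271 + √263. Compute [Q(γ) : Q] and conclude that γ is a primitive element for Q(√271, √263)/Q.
[Q(γ) : Q] = 4 (equivalently, Q(γ) = Q(√271, √263))

Obviously Q(γ) ⊆ Q(√271, √263), and [Q(√271, √263):Q] = 4 (since 271, 263 are distinct squarefree integers > 1 with 71273 not a perfect square). To show equality we compute the minimal polynomial of γ. From γ = √271 + √263: γ^2 = 271 + 2√(71273) + 263 = 534 + 2√(71273), so γ^2 - 534 = 2√(71273); squaring, (γ^2 - 534)^2 = 4·71273, i.e. γ^4 - 1068γ^2 + 285156 - 285092 = 0, i.e. γ^4 - 1068γ^2 + 64 = 0. So γ is a root of x^4 - 1068x^2 + 64. This polynomial is irreducible over Q: it has no rational root (each ±√271 ± √263 is irrational), and any factorization into two quadratics over Q would force √(71273) ∈ Q (pairing opposite roots) or √271, √263 ∈ Q (other pairings), all impossible. Hence [Q(γ):Q] = 4 = [Q(√271, √263):Q], so Q(γ) = Q(√271, √263).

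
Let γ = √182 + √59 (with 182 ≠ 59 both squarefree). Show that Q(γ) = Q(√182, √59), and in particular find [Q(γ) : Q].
[Q(γ) : Q] = 4 (equivalently, Q(γ) = Q(√182, √59))

Obviously Q(γ) ⊆ Q(√182, √59), and [Q(√182, √59):Q] = 4 (since 182, 59 are distinct squarefree integers > 1 with 10738 not a perfect square). To show equality we compute the minimal polynomial of γ. From γ = √182 + √59: γ^2 = 182 + 2√(10738) + 59 = 241 + 2√(10738), so γ^2 - 241 = 2√(10738); squaring, (γ^2 - 241)^2 = 4·10738, i.e. γ^4 - 482γ^2 + 58081 - 42952 = 0, i.e. γ^4 - 482γ^2 + 15129 = 0. So γ is a root of x^4 - 482x^2 + 15129. This polynomial is irreducible over Q: it has no rational root (each ±√182 ± √59 is irrational), and any factorization into two quadratics over Q would force √(10738) ∈ Q (pairing opposite roots) or √182, √59 ∈ Q (other pairings), all impossible. Hence [Q(γ):Q] = 4 = [Q(√182, √59):Q], so Q(γ) = Q(√182, √59).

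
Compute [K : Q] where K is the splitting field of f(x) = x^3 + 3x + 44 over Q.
[K : Q] = 6

By the rational root test, any rational root of the monic integer polynomial f(x) = x^3 + 3x + 44 must be an integer dividing the constant term 44, i.e. one of ±{1, 2, 4, 11, 22, 44}. Evaluating: f(1) = 48, f(-1) = 40, f(2) = 58, f(-2) = 30, f(4) = 120, f(-4) = -32, f(11) = 1408, f(-11) = -1320, f(22) = 10758, f(-22) = -10670, f(44) = 85360, f(-44) = -85272; none is 0, so f has no rational root and is therefore irreducible over Q (a cubic with no linear factor over a field is irreducible). For an irreducible cubic, the Galois group is A_3 or S_3 according as the discriminant disc(f) = -4a^3 - 27b^2 = -4·(3)^3 - 27·(44)^2 = -52380 is or is not a square in Q. Here disc(f) = -52380 is not a perfect square in Q, so the Galois group of f over Q is not contained in A_3 and must be all of S_3. The splitting field has degree |S_3| = 6 over Q, so [K : Q] = 6.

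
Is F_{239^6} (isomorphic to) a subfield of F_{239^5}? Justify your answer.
No: F_{239^6} is not a subfield of F_{239^5}

F_{p^m} embeds in F_{p^n} iff m | n. Here 6 ∤ 5 (since 5 = 0·6 + 5 with remainder 5 ≠ 0), so F_{239^6} is not a subfield of F_{239^5}. Equivalently: if it were, the tower law would give 6 = [F_{239^6}:F_239] dividing [F_{239^5}:F_239] = 5, contradiction.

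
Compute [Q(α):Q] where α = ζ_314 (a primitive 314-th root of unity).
[Q(α):Q] = 156

The minimal polynomial of ζ_314 over Q is the 314-th cyclotomic polynomial Φ_314(x), which is irreducible over Q and has degree φ(314) = 156. Hence [Q(α):Q] = φ(314) = 156.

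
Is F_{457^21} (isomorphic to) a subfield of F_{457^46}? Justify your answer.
No: F_{457^21} is not a subfield of F_{457^46}

F_{p^m} embeds in F_{p^n} iff m | n. Here 21 ∤ 46 (since 46 = 2·21 + 4 with remainder 4 ≠ 0), so F_{457^21} is not a subfield of F_{457^46}. Equivalently: if it were, the tower law would give 21 = [F_{457^21}:F_457] dividing [F_{457^46}:F_457] = 46, contradiction.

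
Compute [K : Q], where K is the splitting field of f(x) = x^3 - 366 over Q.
[K : Q] = 6

The roots of x^3 - 366 are ∛366, ω∛366, ω^2∛366 where ω = e^(2πi/3) is a primitive cube root of unity, so K = Q(∛366, ω). Now [Q(∛366):Q] = 3 (since 366 is not a perfect cube, x^3 - 366 is irreducible) and [Q(ω):Q] = 2. Both 2 and 3 divide [K:Q], and [K:Q] ≤ 3·2 = 6, so [K:Q] = 6. (Equivalently: Q(∛366) ⊂ R but ω ∉ R, so [K : Q(∛366)] = 2.)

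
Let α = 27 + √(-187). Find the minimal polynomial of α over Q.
m_α(x) = x^2 - 54x + 916

From α - 27 = √(-187), squaring gives (α - 27)^2 = -187, i.e. α^2 - 54α + 729 = -187, so α^2 - 54α + 916 = 0. The discriminant of x^2 - 54x + 916 is (-54)^2 - 4·(916) = 2916 - 3664 = -748, and 4·(-187) is not a perfect square in Q since -187 is squarefree and ≠ 1. Hence x^2 - 54x + 916 is irreducible over Q and is the minimal polynomial of α.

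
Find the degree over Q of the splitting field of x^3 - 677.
[K : Q] = 6

The roots of x^3 - 677 are ∛677, ω∛677, ω^2∛677 where ω = e^(2πi/3) is a primitive cube root of unity, so K = Q(∛677, ω). Now [Q(∛677):Q] = 3 (since 677 is not a perfect cube, x^3 - 677 is irreducible) and [Q(ω):Q] = 2. Both 2 and 3 divide [K:Q], and [K:Q] ≤ 3·2 = 6, so [K:Q] = 6. (Equivalently: Q(∛677) ⊂ R but ω ∉ R, so [K : Q(∛677)] = 2.)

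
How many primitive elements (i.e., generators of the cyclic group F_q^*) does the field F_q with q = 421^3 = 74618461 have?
There are φ(74618460) = 17055360 primitive elements

F_q^* is cyclic of order q - 1 = 74618460. A cyclic group of order m has exactly φ(m) generators. Here m = 74618460 = 2^2 · 3^2 · 5 · 7 · 59221, so the number of primitive elements is φ(74618460) = 17055360.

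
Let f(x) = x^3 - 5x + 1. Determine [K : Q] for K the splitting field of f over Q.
[K : Q] = 6

By the rational root test, any rational root of the monic integer polynomial f(x) = x^3 - 5x + 1 must be an integer dividing the constant term 1, i.e. one of ±{1}. Evaluating: f(1) = -3, f(-1) = 5; none is 0, so f has no rational root and is therefore irreducible over Q (a cubic with no linear factor over a field is irreducible). For an irreducible cubic, the Galois group is A_3 or S_3 according as the discriminant disc(f) = -4a^3 - 27b^2 = -4·(-5)^3 - 27·(1)^2 = 473 is or is not a square in Q. Here disc(f) = 473 is not a perfect square in Q, so the Galois group of f over Q is not contained in A_3 and must be all of S_3. The splitting field has degree |S_3| = 6 over Q, so [K : Q] = 6.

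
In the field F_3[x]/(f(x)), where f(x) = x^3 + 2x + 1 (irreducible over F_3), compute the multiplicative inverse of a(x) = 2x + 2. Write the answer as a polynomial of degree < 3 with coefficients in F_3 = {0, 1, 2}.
a(x)^(-1) ≡ x^2 + 2x (mod f(x))

Since f is irreducible over F_3, F_3[x]/(f) is a field and a(x) ≠ 0 has an inverse. Apply the extended Euclidean algorithm to f(x) and a(x) in F_3[x]: f(x) = (2x^2 + x)·a(x) + (1). The last nonzero remainder is the constant 1 = gcd(f, a) in F_3. Back-substituting through the division chain expresses 1 = s(x)·a(x) + t(x)·f(x) with s(x) ≡ x^2 + 2x (mod f), so a(x)^(-1) ≡ s(x) = x^2 + 2x (mod f). Check: (2x + 2)·(x^2 + 2x) = 2x^3 + x ≡ 1 (mod x^3 + 2x + 1).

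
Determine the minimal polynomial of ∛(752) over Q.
m_α(x) = x^3 - 752

α satisfies α^3 = 752, so x^3 - 752 annihilates α. By the rational root test, a rational root p/q (in lowest terms) of x^3 - 752 would satisfy p^3 = 752 q^3, forcing q = 1 and p^3 = 752; but 752 is not a perfect cube, contradiction. A monic cubic over Q with no rational root is irreducible (any nontrivial factorization would include a linear factor). Hence x^3 - 752 is the minimal polynomial of α, and in particular [Q(α):Q] = 3.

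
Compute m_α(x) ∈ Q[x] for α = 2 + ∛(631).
m_α(x) = x^3 - 6x^2 + 12x - 639

Set β = α - 2 = ∛(631), so β^3 = 631. Then (α - 2)^3 - 631 = 0, i.e. α is a root of g(x) = (x - 2)^3 - 631 = x^3 - 6x^2 + 12x - 639. Since g(x) = h(x - 2) where h(x) = x^3 - 631, and h is irreducible over Q (because 631 is not a perfect cube, so h has no rational root, and a monic cubic with no rational root is irreducible), g is also irreducible (irreducibility is preserved under the substitution x → x - 2). Hence m_α(x) = x^3 - 6x^2 + 12x - 639.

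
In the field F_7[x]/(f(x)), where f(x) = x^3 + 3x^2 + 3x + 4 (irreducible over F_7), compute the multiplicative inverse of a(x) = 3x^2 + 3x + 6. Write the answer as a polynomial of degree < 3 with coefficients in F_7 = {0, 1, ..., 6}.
a(x)^(-1) ≡ x^2 + 3x + 1 (mod f(x))

Since f is irreducible over F_7, F_7[x]/(f) is a field and a(x) ≠ 0 has an inverse. Apply the extended Euclidean algorithm to f(x) and a(x) in F_7[x]: f(x) = (5x + 3)·a(x) + (6x);  a(x) = (4x + 4)·(6x) + (6). The last nonzero remainder is the constant 6 = gcd(f, a) in F_7. Back-substituting through the division chain expresses 6 = s(x)·a(x) + t(x)·f(x) with s(x) ≡ 6x^2 + 4x + 6 (mod f), so (6x^2 + 4x + 6)·a(x) ≡ 6 (mod f). Multiplying by 6^(-1) ≡ 6 in F_7 gives a(x)^(-1) ≡ 6·(6x^2 + 4x + 6) ≡ x^2 + 3x + 1 (mod f). Check: (3x^2 + 3x + 6)·(x^2 + 3x + 1) = 3x^4 + 5x^3 + 4x^2 + 6 ≡ 1 (mod x^3 + 3x^2 + 3x + 4).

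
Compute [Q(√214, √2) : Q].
[Q(√214, √2) : Q] = 4

[Q(√214):Q] = 2 (min poly x^2 - 214, irreducible since 214 is squarefree > 1). For the top step, suppose √2 ∈ Q(√214), say √2 = c + d√214 with c, d ∈ Q. Squaring: 2 = c^2 + 214d^2 + 2cd√214. Since √214 ∉ Q this forces 2cd = 0. If d = 0 then √2 = c ∈ Q, contradicting 2 squarefree > 1. If c = 0 then 2 = 214d^2, so 214·2 = (214d)^2 is a perfect square in Q — but 214·2 = 428 is not a perfect square (since 214 and 2 are distinct squarefree integers). Contradiction. Hence √2 ∉ Q(√214), so x^2 - 2 stays irreducible over Q(√214) and [Q(√214, √2) : Q(√214)] = 2. By the tower law, [Q(√214, √2) : Q] = 2 · 2 = 4.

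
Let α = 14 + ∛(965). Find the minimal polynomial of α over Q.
m_α(x) = x^3 - 42x^2 + 588x - 3709

Set β = α - 14 = ∛(965), so β^3 = 965. Then (α - 14)^3 - 965 = 0, i.e. α is a root of g(x) = (x - 14)^3 - 965 = x^3 - 42x^2 + 588x - 3709. Since g(x) = h(x - 14) where h(x) = x^3 - 965, and h is irreducible over Q (because 965 is not a perfect cube, so h has no rational root, and a monic cubic with no rational root is irreducible), g is also irreducible (irreducibility is preserved under the substitution x → x - 14). Hence m_α(x) = x^3 - 42x^2 + 588x - 3709.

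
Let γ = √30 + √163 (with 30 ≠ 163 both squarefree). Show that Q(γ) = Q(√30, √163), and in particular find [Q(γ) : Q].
[Q(γ) : Q] = 4 (equivalently, Q(γ) = Q(√30, √163))

Obviously Q(γ) ⊆ Q(√30, √163), and [Q(√30, √163):Q] = 4 (since 30, 163 are distinct squarefree integers > 1 with 4890 not a perfect square). To show equality we compute the minimal polynomial of γ. From γ = √30 + √163: γ^2 = 30 + 2√(4890) + 163 = 193 + 2√(4890), so γ^2 - 193 = 2√(4890); squaring, (γ^2 - 193)^2 = 4·4890, i.e. γ^4 - 386γ^2 + 37249 - 19560 = 0, i.e. γ^4 - 386γ^2 + 17689 = 0. So γ is a root of x^4 - 386x^2 + 17689. This polynomial is irreducible over Q: it has no rational root (each ±√30 ± √163 is irrational), and any factorization into two quadratics over Q would force √(4890) ∈ Q (pairing opposite roots) or √30, √163 ∈ Q (other pairings), all impossible. Hence [Q(γ):Q] = 4 = [Q(√30, √163):Q], so Q(γ) = Q(√30, √163).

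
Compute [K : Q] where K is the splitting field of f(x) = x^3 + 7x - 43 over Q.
[K : Q] = 6

By the rational root test, any rational root of the monic integer polynomial f(x) = x^3 + 7x - 43 must be an integer dividing the constant term -43, i.e. one of ±{1, 43}. Evaluating: f(1) = -35, f(-1) = -51, f(43) = 79765, f(-43) = -79851; none is 0, so f has no rational root and is therefore irreducible over Q (a cubic with no linear factor over a field is irreducible). For an irreducible cubic, the Galois group is A_3 or S_3 according as the discriminant disc(f) = -4a^3 - 27b^2 = -4·(7)^3 - 27·(-43)^2 = -51295 is or is not a square in Q. Here disc(f) = -51295 is not a perfect square in Q, so the Galois group of f over Q is not contained in A_3 and must be all of S_3. The splitting field has degree |S_3| = 6 over Q, so [K : Q] = 6.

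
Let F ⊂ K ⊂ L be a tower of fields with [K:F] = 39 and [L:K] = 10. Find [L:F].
[L:F] = 390

The tower law says that for any tower of field extensions F ⊂ K ⊂ L with finite degrees, [L:F] = [L:K] · [K:F]. Here this gives [L:F] = 10 · 39 = 390.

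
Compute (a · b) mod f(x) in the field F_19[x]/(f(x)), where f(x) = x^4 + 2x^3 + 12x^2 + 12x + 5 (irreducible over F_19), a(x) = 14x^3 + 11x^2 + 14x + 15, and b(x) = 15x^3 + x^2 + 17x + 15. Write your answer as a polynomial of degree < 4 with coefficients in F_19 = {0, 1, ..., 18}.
a · b ≡ 5x^3 + 4x^2 + 3x + 7 (mod f(x))

Multiply in F_19[x]: a(x)·b(x) = (14x^3 + 11x^2 + 14x + 15)·(15x^3 + x^2 + 17x + 15) = x^6 + 8x^5 + 3x^4 + 9x^3 + 9x + 16. This has degree ≥ 4, so divide by f(x) over F_19: x^6 + 8x^5 + 3x^4 + 9x^3 + 9x + 16 = (x^2 + 6x + 17)·(x^4 + 2x^3 + 12x^2 + 12x + 5) + (5x^3 + 4x^2 + 3x + 7). Hence a·b ≡ 5x^3 + 4x^2 + 3x + 7 (mod f). (F_19[x]/(f) is a field with 19^4 = 130321 elements since f is irreducible of degree 4.)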